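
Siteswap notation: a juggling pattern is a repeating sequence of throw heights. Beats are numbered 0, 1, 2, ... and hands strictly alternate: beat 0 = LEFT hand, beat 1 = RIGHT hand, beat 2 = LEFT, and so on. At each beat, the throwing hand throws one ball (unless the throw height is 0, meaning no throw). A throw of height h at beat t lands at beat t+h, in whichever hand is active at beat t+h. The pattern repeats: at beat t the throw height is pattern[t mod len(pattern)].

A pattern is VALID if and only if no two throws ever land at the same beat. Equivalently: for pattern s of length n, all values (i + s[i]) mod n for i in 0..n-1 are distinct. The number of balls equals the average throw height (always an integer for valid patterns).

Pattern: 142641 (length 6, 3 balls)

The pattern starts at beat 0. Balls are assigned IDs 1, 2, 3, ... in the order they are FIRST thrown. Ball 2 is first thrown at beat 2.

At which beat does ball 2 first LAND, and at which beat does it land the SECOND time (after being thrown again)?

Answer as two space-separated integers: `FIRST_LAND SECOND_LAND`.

Beat 0 (L): throw ball1 h=1 -> lands@1:R; in-air after throw: [b1@1:R]
Beat 1 (R): throw ball1 h=4 -> lands@5:R; in-air after throw: [b1@5:R]
Beat 2 (L): throw ball2 h=2 -> lands@4:L; in-air after throw: [b2@4:L b1@5:R]
Beat 3 (R): throw ball3 h=6 -> lands@9:R; in-air after throw: [b2@4:L b1@5:R b3@9:R]
Beat 4 (L): throw ball2 h=4 -> lands@8:L; in-air after throw: [b1@5:R b2@8:L b3@9:R]
Beat 5 (R): throw ball1 h=1 -> lands@6:L; in-air after throw: [b1@6:L b2@8:L b3@9:R]
Beat 6 (L): throw ball1 h=1 -> lands@7:R; in-air after throw: [b1@7:R b2@8:L b3@9:R]
Beat 7 (R): throw ball1 h=4 -> lands@11:R; in-air after throw: [b2@8:L b3@9:R b1@11:R]
Beat 8 (L): throw ball2 h=2 -> lands@10:L; in-air after throw: [b3@9:R b2@10:L b1@11:R]
Ball 2: thrown@2 h=2 -> first land @4; rethrown@4 h=4 -> second land @8

Answer: 4 8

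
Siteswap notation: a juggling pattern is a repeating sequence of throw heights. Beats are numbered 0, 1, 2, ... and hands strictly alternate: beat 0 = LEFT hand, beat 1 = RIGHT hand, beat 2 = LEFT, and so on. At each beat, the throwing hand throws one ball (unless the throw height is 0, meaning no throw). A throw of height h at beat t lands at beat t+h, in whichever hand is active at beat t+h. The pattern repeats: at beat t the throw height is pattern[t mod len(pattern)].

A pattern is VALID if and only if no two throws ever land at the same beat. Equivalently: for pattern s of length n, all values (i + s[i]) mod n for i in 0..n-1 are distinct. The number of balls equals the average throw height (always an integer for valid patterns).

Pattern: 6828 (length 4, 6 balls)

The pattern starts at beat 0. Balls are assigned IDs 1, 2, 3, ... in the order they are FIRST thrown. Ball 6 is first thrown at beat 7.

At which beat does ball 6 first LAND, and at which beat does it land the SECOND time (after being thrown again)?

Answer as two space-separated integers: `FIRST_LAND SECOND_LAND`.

Answer: 15 23

Derivation:
Beat 0 (L): throw ball1 h=6 -> lands@6:L; in-air after throw: [b1@6:L]
Beat 1 (R): throw ball2 h=8 -> lands@9:R; in-air after throw: [b1@6:L b2@9:R]
Beat 2 (L): throw ball3 h=2 -> lands@4:L; in-air after throw: [b3@4:L b1@6:L b2@9:R]
Beat 3 (R): throw ball4 h=8 -> lands@11:R; in-air after throw: [b3@4:L b1@6:L b2@9:R b4@11:R]
Beat 4 (L): throw ball3 h=6 -> lands@10:L; in-air after throw: [b1@6:L b2@9:R b3@10:L b4@11:R]
Beat 5 (R): throw ball5 h=8 -> lands@13:R; in-air after throw: [b1@6:L b2@9:R b3@10:L b4@11:R b5@13:R]
Beat 6 (L): throw ball1 h=2 -> lands@8:L; in-air after throw: [b1@8:L b2@9:R b3@10:L b4@11:R b5@13:R]
Beat 7 (R): throw ball6 h=8 -> lands@15:R; in-air after throw: [b1@8:L b2@9:R b3@10:L b4@11:R b5@13:R b6@15:R]
Beat 8 (L): throw ball1 h=6 -> lands@14:L; in-air after throw: [b2@9:R b3@10:L b4@11:R b5@13:R b1@14:L b6@15:R]
Beat 9 (R): throw ball2 h=8 -> lands@17:R; in-air after throw: [b3@10:L b4@11:R b5@13:R b1@14:L b6@15:R b2@17:R]
Beat 10 (L): throw ball3 h=2 -> lands@12:L; in-air after throw: [b4@11:R b3@12:L b5@13:R b1@14:L b6@15:R b2@17:R]
Beat 11 (R): throw ball4 h=8 -> lands@19:R; in-air after throw: [b3@12:L b5@13:R b1@14:L b6@15:R b2@17:R b4@19:R]
Beat 12 (L): throw ball3 h=6 -> lands@18:L; in-air after throw: [b5@13:R b1@14:L b6@15:R b2@17:R b3@18:L b4@19:R]
Beat 13 (R): throw ball5 h=8 -> lands@21:R; in-air after throw: [b1@14:L b6@15:R b2@17:R b3@18:L b4@19:R b5@21:R]
Beat 14 (L): throw ball1 h=2 -> lands@16:L; in-air after throw: [b6@15:R b1@16:L b2@17:R b3@18:L b4@19:R b5@21:R]
Beat 15 (R): throw ball6 h=8 -> lands@23:R; in-air after throw: [b1@16:L b2@17:R b3@18:L b4@19:R b5@21:R b6@23:R]
Beat 16 (L): throw ball1 h=6 -> lands@22:L; in-air after throw: [b2@17:R b3@18:L b4@19:R b5@21:R b1@22:L b6@23:R]
Beat 17 (R): throw ball2 h=8 -> lands@25:R; in-air after throw: [b3@18:L b4@19:R b5@21:R b1@22:L b6@23:R b2@25:R]
Beat 18 (L): throw ball3 h=2 -> lands@20:L; in-air after throw: [b4@19:R b3@20:L b5@21:R b1@22:L b6@23:R b2@25:R]
Ball 6: thrown@7 h=8 -> first land @15; rethrown@15 h=8 -> second land @23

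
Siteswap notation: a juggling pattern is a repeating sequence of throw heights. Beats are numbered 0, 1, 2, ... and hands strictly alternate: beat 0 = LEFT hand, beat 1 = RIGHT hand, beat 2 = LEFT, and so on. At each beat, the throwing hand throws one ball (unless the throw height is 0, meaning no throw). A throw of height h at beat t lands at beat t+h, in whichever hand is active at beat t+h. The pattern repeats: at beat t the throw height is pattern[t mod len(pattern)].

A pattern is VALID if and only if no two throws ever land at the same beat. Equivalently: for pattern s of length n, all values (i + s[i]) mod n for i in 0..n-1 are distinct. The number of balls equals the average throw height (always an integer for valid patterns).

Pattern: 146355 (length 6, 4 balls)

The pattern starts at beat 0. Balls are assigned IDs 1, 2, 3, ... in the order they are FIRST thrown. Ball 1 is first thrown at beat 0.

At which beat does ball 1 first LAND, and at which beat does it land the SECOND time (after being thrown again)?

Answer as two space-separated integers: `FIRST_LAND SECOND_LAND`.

Answer: 1 5

Derivation:
Beat 0 (L): throw ball1 h=1 -> lands@1:R; in-air after throw: [b1@1:R]
Beat 1 (R): throw ball1 h=4 -> lands@5:R; in-air after throw: [b1@5:R]
Beat 2 (L): throw ball2 h=6 -> lands@8:L; in-air after throw: [b1@5:R b2@8:L]
Beat 3 (R): throw ball3 h=3 -> lands@6:L; in-air after throw: [b1@5:R b3@6:L b2@8:L]
Beat 4 (L): throw ball4 h=5 -> lands@9:R; in-air after throw: [b1@5:R b3@6:L b2@8:L b4@9:R]
Beat 5 (R): throw ball1 h=5 -> lands@10:L; in-air after throw: [b3@6:L b2@8:L b4@9:R b1@10:L]
Ball 1: thrown@0 h=1 -> first land @1; rethrown@1 h=4 -> second land @5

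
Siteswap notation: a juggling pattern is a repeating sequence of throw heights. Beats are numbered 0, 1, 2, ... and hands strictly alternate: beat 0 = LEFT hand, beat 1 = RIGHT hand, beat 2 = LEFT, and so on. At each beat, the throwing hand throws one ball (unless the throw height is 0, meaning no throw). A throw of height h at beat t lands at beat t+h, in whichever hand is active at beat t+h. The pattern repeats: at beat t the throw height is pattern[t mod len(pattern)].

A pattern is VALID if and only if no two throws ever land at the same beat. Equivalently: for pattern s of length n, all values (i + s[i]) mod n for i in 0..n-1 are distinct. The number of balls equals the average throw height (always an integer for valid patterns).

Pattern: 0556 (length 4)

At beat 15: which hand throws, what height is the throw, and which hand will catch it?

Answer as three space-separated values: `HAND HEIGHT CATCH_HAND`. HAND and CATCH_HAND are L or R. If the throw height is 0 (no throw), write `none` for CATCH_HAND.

Answer: R 6 R

Derivation:
Beat 15: 15 mod 2 = 1, so hand = R
Throw height = pattern[15 mod 4] = pattern[3] = 6
Lands at beat 15+6=21, 21 mod 2 = 1, so catch hand = R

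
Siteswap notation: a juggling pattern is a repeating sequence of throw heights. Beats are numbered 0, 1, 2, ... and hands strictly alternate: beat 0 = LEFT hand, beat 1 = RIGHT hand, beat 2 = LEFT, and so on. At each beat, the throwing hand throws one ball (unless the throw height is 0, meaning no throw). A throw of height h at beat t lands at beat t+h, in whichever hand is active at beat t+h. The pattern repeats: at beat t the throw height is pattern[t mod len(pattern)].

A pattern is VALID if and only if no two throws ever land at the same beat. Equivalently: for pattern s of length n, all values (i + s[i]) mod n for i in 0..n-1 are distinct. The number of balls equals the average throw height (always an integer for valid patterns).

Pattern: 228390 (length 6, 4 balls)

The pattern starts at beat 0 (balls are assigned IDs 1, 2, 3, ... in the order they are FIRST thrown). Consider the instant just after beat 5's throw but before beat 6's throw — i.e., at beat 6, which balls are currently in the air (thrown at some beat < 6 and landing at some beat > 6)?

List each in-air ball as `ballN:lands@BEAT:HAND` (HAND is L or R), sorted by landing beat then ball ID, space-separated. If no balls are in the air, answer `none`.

Answer: ball1:lands@10:L ball3:lands@13:R

Derivation:
Beat 0 (L): throw ball1 h=2 -> lands@2:L; in-air after throw: [b1@2:L]
Beat 1 (R): throw ball2 h=2 -> lands@3:R; in-air after throw: [b1@2:L b2@3:R]
Beat 2 (L): throw ball1 h=8 -> lands@10:L; in-air after throw: [b2@3:R b1@10:L]
Beat 3 (R): throw ball2 h=3 -> lands@6:L; in-air after throw: [b2@6:L b1@10:L]
Beat 4 (L): throw ball3 h=9 -> lands@13:R; in-air after throw: [b2@6:L b1@10:L b3@13:R]
Beat 6 (L): throw ball2 h=2 -> lands@8:L; in-air after throw: [b2@8:L b1@10:L b3@13:R]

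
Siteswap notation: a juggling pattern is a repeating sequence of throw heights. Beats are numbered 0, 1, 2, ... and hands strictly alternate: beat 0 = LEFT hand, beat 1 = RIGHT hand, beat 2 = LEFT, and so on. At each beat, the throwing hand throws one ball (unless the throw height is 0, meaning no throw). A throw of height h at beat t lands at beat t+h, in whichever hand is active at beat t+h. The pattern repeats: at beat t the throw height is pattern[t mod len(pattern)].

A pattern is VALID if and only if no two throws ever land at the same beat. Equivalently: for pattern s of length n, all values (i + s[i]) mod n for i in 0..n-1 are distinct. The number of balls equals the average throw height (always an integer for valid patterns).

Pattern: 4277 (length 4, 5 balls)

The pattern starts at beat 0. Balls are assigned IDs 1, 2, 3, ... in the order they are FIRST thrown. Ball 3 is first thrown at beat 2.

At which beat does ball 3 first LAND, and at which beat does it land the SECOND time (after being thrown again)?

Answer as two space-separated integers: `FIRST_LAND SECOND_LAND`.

Answer: 9 11

Derivation:
Beat 0 (L): throw ball1 h=4 -> lands@4:L; in-air after throw: [b1@4:L]
Beat 1 (R): throw ball2 h=2 -> lands@3:R; in-air after throw: [b2@3:R b1@4:L]
Beat 2 (L): throw ball3 h=7 -> lands@9:R; in-air after throw: [b2@3:R b1@4:L b3@9:R]
Beat 3 (R): throw ball2 h=7 -> lands@10:L; in-air after throw: [b1@4:L b3@9:R b2@10:L]
Beat 4 (L): throw ball1 h=4 -> lands@8:L; in-air after throw: [b1@8:L b3@9:R b2@10:L]
Beat 5 (R): throw ball4 h=2 -> lands@7:R; in-air after throw: [b4@7:R b1@8:L b3@9:R b2@10:L]
Beat 6 (L): throw ball5 h=7 -> lands@13:R; in-air after throw: [b4@7:R b1@8:L b3@9:R b2@10:L b5@13:R]
Beat 7 (R): throw ball4 h=7 -> lands@14:L; in-air after throw: [b1@8:L b3@9:R b2@10:L b5@13:R b4@14:L]
Beat 8 (L): throw ball1 h=4 -> lands@12:L; in-air after throw: [b3@9:R b2@10:L b1@12:L b5@13:R b4@14:L]
Beat 9 (R): throw ball3 h=2 -> lands@11:R; in-air after throw: [b2@10:L b3@11:R b1@12:L b5@13:R b4@14:L]
Beat 10 (L): throw ball2 h=7 -> lands@17:R; in-air after throw: [b3@11:R b1@12:L b5@13:R b4@14:L b2@17:R]
Beat 11 (R): throw ball3 h=7 -> lands@18:L; in-air after throw: [b1@12:L b5@13:R b4@14:L b2@17:R b3@18:L]
Ball 3: thrown@2 h=7 -> first land @9; rethrown@9 h=2 -> second land @11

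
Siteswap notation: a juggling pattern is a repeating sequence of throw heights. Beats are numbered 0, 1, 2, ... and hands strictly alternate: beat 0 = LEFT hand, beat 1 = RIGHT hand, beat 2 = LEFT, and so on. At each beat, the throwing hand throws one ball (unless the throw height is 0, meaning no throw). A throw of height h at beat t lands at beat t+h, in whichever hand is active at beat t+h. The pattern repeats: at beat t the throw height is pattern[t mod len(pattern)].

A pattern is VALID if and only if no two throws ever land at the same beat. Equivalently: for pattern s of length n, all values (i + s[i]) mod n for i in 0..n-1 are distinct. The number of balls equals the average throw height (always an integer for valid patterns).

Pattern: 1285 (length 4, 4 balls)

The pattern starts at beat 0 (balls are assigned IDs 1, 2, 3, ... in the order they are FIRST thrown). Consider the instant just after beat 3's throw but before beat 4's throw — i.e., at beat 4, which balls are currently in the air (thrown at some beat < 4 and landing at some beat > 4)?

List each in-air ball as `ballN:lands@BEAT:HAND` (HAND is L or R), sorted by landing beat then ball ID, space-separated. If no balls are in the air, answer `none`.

Beat 0 (L): throw ball1 h=1 -> lands@1:R; in-air after throw: [b1@1:R]
Beat 1 (R): throw ball1 h=2 -> lands@3:R; in-air after throw: [b1@3:R]
Beat 2 (L): throw ball2 h=8 -> lands@10:L; in-air after throw: [b1@3:R b2@10:L]
Beat 3 (R): throw ball1 h=5 -> lands@8:L; in-air after throw: [b1@8:L b2@10:L]
Beat 4 (L): throw ball3 h=1 -> lands@5:R; in-air after throw: [b3@5:R b1@8:L b2@10:L]

Answer: ball1:lands@8:L ball2:lands@10:L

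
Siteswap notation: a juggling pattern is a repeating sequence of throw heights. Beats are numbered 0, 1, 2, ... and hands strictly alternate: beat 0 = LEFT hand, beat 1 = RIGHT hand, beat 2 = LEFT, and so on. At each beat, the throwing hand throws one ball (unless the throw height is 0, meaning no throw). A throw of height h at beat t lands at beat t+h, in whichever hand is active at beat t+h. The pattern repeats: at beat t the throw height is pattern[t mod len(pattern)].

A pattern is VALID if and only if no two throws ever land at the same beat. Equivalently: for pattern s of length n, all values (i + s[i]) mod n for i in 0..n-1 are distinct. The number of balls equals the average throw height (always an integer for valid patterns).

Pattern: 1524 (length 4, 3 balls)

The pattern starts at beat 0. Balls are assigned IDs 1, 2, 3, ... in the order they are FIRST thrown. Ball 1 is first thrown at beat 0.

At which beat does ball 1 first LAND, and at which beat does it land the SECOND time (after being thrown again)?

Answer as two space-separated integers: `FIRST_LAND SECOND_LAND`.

Beat 0 (L): throw ball1 h=1 -> lands@1:R; in-air after throw: [b1@1:R]
Beat 1 (R): throw ball1 h=5 -> lands@6:L; in-air after throw: [b1@6:L]
Beat 2 (L): throw ball2 h=2 -> lands@4:L; in-air after throw: [b2@4:L b1@6:L]
Beat 3 (R): throw ball3 h=4 -> lands@7:R; in-air after throw: [b2@4:L b1@6:L b3@7:R]
Beat 4 (L): throw ball2 h=1 -> lands@5:R; in-air after throw: [b2@5:R b1@6:L b3@7:R]
Beat 5 (R): throw ball2 h=5 -> lands@10:L; in-air after throw: [b1@6:L b3@7:R b2@10:L]
Beat 6 (L): throw ball1 h=2 -> lands@8:L; in-air after throw: [b3@7:R b1@8:L b2@10:L]
Ball 1: thrown@0 h=1 -> first land @1; rethrown@1 h=5 -> second land @6

Answer: 1 6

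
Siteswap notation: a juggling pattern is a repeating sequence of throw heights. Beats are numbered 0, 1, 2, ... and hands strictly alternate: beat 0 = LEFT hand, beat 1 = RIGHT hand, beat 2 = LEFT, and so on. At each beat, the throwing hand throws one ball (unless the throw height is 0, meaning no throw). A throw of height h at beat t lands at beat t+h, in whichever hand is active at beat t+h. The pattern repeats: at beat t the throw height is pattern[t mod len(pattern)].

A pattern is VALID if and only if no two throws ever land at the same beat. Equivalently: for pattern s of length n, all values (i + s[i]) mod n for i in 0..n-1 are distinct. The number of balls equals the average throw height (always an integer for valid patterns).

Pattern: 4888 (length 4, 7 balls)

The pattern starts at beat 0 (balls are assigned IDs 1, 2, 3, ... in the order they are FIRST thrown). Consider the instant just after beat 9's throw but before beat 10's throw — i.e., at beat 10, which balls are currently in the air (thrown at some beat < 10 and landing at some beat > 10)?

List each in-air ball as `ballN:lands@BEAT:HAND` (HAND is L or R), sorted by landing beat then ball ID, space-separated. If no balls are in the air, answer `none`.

Answer: ball4:lands@11:R ball1:lands@12:L ball5:lands@13:R ball6:lands@14:L ball7:lands@15:R ball2:lands@17:R

Derivation:
Beat 0 (L): throw ball1 h=4 -> lands@4:L; in-air after throw: [b1@4:L]
Beat 1 (R): throw ball2 h=8 -> lands@9:R; in-air after throw: [b1@4:L b2@9:R]
Beat 2 (L): throw ball3 h=8 -> lands@10:L; in-air after throw: [b1@4:L b2@9:R b3@10:L]
Beat 3 (R): throw ball4 h=8 -> lands@11:R; in-air after throw: [b1@4:L b2@9:R b3@10:L b4@11:R]
Beat 4 (L): throw ball1 h=4 -> lands@8:L; in-air after throw: [b1@8:L b2@9:R b3@10:L b4@11:R]
Beat 5 (R): throw ball5 h=8 -> lands@13:R; in-air after throw: [b1@8:L b2@9:R b3@10:L b4@11:R b5@13:R]
Beat 6 (L): throw ball6 h=8 -> lands@14:L; in-air after throw: [b1@8:L b2@9:R b3@10:L b4@11:R b5@13:R b6@14:L]
Beat 7 (R): throw ball7 h=8 -> lands@15:R; in-air after throw: [b1@8:L b2@9:R b3@10:L b4@11:R b5@13:R b6@14:L b7@15:R]
Beat 8 (L): throw ball1 h=4 -> lands@12:L; in-air after throw: [b2@9:R b3@10:L b4@11:R b1@12:L b5@13:R b6@14:L b7@15:R]
Beat 9 (R): throw ball2 h=8 -> lands@17:R; in-air after throw: [b3@10:L b4@11:R b1@12:L b5@13:R b6@14:L b7@15:R b2@17:R]
Beat 10 (L): throw ball3 h=8 -> lands@18:L; in-air after throw: [b4@11:R b1@12:L b5@13:R b6@14:L b7@15:R b2@17:R b3@18:L]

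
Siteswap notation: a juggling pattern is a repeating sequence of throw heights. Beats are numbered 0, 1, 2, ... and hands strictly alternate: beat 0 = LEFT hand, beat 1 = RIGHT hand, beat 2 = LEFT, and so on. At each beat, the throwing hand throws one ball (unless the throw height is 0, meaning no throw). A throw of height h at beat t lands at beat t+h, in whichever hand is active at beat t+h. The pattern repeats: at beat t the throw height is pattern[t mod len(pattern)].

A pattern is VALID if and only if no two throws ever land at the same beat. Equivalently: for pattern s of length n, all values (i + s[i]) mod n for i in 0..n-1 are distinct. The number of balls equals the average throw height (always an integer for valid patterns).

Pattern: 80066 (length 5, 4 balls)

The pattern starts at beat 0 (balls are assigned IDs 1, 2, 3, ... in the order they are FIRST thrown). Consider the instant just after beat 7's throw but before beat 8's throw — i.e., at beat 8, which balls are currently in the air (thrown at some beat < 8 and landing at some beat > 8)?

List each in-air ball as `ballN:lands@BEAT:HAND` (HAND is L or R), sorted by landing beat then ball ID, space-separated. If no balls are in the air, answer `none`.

Answer: ball2:lands@9:R ball3:lands@10:L ball4:lands@13:R

Derivation:
Beat 0 (L): throw ball1 h=8 -> lands@8:L; in-air after throw: [b1@8:L]
Beat 3 (R): throw ball2 h=6 -> lands@9:R; in-air after throw: [b1@8:L b2@9:R]
Beat 4 (L): throw ball3 h=6 -> lands@10:L; in-air after throw: [b1@8:L b2@9:R b3@10:L]
Beat 5 (R): throw ball4 h=8 -> lands@13:R; in-air after throw: [b1@8:L b2@9:R b3@10:L b4@13:R]
Beat 8 (L): throw ball1 h=6 -> lands@14:L; in-air after throw: [b2@9:R b3@10:L b4@13:R b1@14:L]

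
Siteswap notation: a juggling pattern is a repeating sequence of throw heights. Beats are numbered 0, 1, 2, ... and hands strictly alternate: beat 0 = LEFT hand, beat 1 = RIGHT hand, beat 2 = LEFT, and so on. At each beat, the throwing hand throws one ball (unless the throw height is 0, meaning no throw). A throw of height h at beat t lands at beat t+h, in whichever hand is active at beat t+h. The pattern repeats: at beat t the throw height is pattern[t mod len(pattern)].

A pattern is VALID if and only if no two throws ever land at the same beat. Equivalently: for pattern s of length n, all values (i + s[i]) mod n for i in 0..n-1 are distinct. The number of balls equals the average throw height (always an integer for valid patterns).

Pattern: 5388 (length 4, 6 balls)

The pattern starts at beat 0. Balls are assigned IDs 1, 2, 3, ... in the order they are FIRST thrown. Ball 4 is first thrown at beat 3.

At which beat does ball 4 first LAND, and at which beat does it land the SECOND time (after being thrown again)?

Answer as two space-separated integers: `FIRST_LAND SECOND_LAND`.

Beat 0 (L): throw ball1 h=5 -> lands@5:R; in-air after throw: [b1@5:R]
Beat 1 (R): throw ball2 h=3 -> lands@4:L; in-air after throw: [b2@4:L b1@5:R]
Beat 2 (L): throw ball3 h=8 -> lands@10:L; in-air after throw: [b2@4:L b1@5:R b3@10:L]
Beat 3 (R): throw ball4 h=8 -> lands@11:R; in-air after throw: [b2@4:L b1@5:R b3@10:L b4@11:R]
Beat 4 (L): throw ball2 h=5 -> lands@9:R; in-air after throw: [b1@5:R b2@9:R b3@10:L b4@11:R]
Beat 5 (R): throw ball1 h=3 -> lands@8:L; in-air after throw: [b1@8:L b2@9:R b3@10:L b4@11:R]
Beat 6 (L): throw ball5 h=8 -> lands@14:L; in-air after throw: [b1@8:L b2@9:R b3@10:L b4@11:R b5@14:L]
Beat 7 (R): throw ball6 h=8 -> lands@15:R; in-air after throw: [b1@8:L b2@9:R b3@10:L b4@11:R b5@14:L b6@15:R]
Beat 8 (L): throw ball1 h=5 -> lands@13:R; in-air after throw: [b2@9:R b3@10:L b4@11:R b1@13:R b5@14:L b6@15:R]
Beat 9 (R): throw ball2 h=3 -> lands@12:L; in-air after throw: [b3@10:L b4@11:R b2@12:L b1@13:R b5@14:L b6@15:R]
Beat 10 (L): throw ball3 h=8 -> lands@18:L; in-air after throw: [b4@11:R b2@12:L b1@13:R b5@14:L b6@15:R b3@18:L]
Beat 11 (R): throw ball4 h=8 -> lands@19:R; in-air after throw: [b2@12:L b1@13:R b5@14:L b6@15:R b3@18:L b4@19:R]
Beat 12 (L): throw ball2 h=5 -> lands@17:R; in-air after throw: [b1@13:R b5@14:L b6@15:R b2@17:R b3@18:L b4@19:R]
Beat 13 (R): throw ball1 h=3 -> lands@16:L; in-air after throw: [b5@14:L b6@15:R b1@16:L b2@17:R b3@18:L b4@19:R]
Beat 14 (L): throw ball5 h=8 -> lands@22:L; in-air after throw: [b6@15:R b1@16:L b2@17:R b3@18:L b4@19:R b5@22:L]
Beat 15 (R): throw ball6 h=8 -> lands@23:R; in-air after throw: [b1@16:L b2@17:R b3@18:L b4@19:R b5@22:L b6@23:R]
Beat 16 (L): throw ball1 h=5 -> lands@21:R; in-air after throw: [b2@17:R b3@18:L b4@19:R b1@21:R b5@22:L b6@23:R]
Ball 4: thrown@3 h=8 -> first land @11; rethrown@11 h=8 -> second land @19

Answer: 11 19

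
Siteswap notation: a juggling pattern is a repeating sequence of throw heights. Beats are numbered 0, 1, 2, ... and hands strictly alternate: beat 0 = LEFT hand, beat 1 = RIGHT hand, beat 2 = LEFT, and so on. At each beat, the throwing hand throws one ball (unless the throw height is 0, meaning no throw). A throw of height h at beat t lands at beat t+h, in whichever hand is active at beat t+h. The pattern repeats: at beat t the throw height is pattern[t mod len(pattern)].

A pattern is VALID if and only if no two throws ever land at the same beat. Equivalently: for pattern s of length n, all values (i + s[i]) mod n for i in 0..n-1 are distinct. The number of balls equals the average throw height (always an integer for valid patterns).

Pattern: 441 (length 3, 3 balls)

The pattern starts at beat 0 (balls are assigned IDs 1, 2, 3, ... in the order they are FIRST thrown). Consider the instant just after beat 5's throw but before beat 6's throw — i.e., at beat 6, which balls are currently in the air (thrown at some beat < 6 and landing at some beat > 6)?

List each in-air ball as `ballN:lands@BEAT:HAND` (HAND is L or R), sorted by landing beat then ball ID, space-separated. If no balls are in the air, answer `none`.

Answer: ball3:lands@7:R ball1:lands@8:L

Derivation:
Beat 0 (L): throw ball1 h=4 -> lands@4:L; in-air after throw: [b1@4:L]
Beat 1 (R): throw ball2 h=4 -> lands@5:R; in-air after throw: [b1@4:L b2@5:R]
Beat 2 (L): throw ball3 h=1 -> lands@3:R; in-air after throw: [b3@3:R b1@4:L b2@5:R]
Beat 3 (R): throw ball3 h=4 -> lands@7:R; in-air after throw: [b1@4:L b2@5:R b3@7:R]
Beat 4 (L): throw ball1 h=4 -> lands@8:L; in-air after throw: [b2@5:R b3@7:R b1@8:L]
Beat 5 (R): throw ball2 h=1 -> lands@6:L; in-air after throw: [b2@6:L b3@7:R b1@8:L]
Beat 6 (L): throw ball2 h=4 -> lands@10:L; in-air after throw: [b3@7:R b1@8:L b2@10:L]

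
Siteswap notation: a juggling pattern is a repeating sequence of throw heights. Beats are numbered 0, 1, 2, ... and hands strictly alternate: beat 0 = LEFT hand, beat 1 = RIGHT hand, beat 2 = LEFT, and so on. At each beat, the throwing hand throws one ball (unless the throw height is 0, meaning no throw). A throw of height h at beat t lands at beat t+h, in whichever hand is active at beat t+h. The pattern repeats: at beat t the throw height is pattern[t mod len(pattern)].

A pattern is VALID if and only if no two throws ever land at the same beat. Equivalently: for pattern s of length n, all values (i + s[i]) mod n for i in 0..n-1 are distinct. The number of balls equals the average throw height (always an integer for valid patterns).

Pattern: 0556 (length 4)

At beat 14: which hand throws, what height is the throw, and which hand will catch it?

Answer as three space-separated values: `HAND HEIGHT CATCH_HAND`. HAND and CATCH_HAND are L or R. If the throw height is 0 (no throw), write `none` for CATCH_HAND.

Beat 14: 14 mod 2 = 0, so hand = L
Throw height = pattern[14 mod 4] = pattern[2] = 5
Lands at beat 14+5=19, 19 mod 2 = 1, so catch hand = R

Answer: L 5 R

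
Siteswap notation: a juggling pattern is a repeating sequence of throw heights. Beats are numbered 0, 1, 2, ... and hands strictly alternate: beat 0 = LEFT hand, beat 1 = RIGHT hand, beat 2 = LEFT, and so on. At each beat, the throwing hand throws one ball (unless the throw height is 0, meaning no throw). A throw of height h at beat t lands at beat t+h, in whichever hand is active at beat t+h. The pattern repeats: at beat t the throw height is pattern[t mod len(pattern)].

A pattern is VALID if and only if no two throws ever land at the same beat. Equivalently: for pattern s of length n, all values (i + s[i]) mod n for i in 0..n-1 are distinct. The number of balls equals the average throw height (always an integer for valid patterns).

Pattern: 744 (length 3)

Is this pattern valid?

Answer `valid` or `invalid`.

i=0: (i + s[i]) mod n = (0 + 7) mod 3 = 1
i=1: (i + s[i]) mod n = (1 + 4) mod 3 = 2
i=2: (i + s[i]) mod n = (2 + 4) mod 3 = 0
Residues: [1, 2, 0], distinct: True

Answer: valid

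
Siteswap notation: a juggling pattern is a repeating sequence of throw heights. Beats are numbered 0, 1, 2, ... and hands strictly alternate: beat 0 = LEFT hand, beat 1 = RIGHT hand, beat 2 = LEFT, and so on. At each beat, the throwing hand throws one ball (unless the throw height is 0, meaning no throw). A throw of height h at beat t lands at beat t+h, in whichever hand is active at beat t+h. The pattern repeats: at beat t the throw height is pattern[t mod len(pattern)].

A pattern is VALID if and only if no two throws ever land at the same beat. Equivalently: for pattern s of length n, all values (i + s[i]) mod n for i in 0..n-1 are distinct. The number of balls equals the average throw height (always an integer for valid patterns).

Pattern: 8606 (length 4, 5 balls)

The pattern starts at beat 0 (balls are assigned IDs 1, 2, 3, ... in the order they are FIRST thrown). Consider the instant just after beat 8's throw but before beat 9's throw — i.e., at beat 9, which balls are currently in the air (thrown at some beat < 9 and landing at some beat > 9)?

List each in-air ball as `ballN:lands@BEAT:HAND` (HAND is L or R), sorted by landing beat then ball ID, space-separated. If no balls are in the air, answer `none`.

Beat 0 (L): throw ball1 h=8 -> lands@8:L; in-air after throw: [b1@8:L]
Beat 1 (R): throw ball2 h=6 -> lands@7:R; in-air after throw: [b2@7:R b1@8:L]
Beat 3 (R): throw ball3 h=6 -> lands@9:R; in-air after throw: [b2@7:R b1@8:L b3@9:R]
Beat 4 (L): throw ball4 h=8 -> lands@12:L; in-air after throw: [b2@7:R b1@8:L b3@9:R b4@12:L]
Beat 5 (R): throw ball5 h=6 -> lands@11:R; in-air after throw: [b2@7:R b1@8:L b3@9:R b5@11:R b4@12:L]
Beat 7 (R): throw ball2 h=6 -> lands@13:R; in-air after throw: [b1@8:L b3@9:R b5@11:R b4@12:L b2@13:R]
Beat 8 (L): throw ball1 h=8 -> lands@16:L; in-air after throw: [b3@9:R b5@11:R b4@12:L b2@13:R b1@16:L]
Beat 9 (R): throw ball3 h=6 -> lands@15:R; in-air after throw: [b5@11:R b4@12:L b2@13:R b3@15:R b1@16:L]

Answer: ball5:lands@11:R ball4:lands@12:L ball2:lands@13:R ball1:lands@16:L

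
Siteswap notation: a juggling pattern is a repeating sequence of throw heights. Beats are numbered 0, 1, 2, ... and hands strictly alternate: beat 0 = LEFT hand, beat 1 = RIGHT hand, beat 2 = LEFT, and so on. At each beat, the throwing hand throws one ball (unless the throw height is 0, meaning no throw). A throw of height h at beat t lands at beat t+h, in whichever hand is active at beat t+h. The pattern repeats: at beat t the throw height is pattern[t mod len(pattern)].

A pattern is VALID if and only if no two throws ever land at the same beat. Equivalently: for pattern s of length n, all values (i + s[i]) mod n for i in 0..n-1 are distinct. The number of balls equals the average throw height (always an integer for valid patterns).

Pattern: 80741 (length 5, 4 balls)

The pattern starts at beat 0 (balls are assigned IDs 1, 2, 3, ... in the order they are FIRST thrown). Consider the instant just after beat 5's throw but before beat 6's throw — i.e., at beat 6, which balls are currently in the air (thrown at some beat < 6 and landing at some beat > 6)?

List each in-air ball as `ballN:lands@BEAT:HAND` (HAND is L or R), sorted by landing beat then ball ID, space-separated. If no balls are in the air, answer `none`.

Beat 0 (L): throw ball1 h=8 -> lands@8:L; in-air after throw: [b1@8:L]
Beat 2 (L): throw ball2 h=7 -> lands@9:R; in-air after throw: [b1@8:L b2@9:R]
Beat 3 (R): throw ball3 h=4 -> lands@7:R; in-air after throw: [b3@7:R b1@8:L b2@9:R]
Beat 4 (L): throw ball4 h=1 -> lands@5:R; in-air after throw: [b4@5:R b3@7:R b1@8:L b2@9:R]
Beat 5 (R): throw ball4 h=8 -> lands@13:R; in-air after throw: [b3@7:R b1@8:L b2@9:R b4@13:R]

Answer: ball3:lands@7:R ball1:lands@8:L ball2:lands@9:R ball4:lands@13:R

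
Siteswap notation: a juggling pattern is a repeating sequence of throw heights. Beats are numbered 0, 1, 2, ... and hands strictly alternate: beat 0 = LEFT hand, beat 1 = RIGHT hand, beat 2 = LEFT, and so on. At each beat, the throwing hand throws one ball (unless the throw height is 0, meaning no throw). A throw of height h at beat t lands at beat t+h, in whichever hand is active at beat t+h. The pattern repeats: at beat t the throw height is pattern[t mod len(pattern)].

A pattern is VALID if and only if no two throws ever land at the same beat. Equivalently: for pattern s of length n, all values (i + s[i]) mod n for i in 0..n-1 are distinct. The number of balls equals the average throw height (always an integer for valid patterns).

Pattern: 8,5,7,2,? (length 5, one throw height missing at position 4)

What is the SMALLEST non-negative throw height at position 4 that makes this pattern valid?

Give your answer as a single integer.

Answer: 3

Derivation:
i=0: (0 + 8) mod 5 = 3
i=1: (1 + 5) mod 5 = 1
i=2: (2 + 7) mod 5 = 4
i=3: (3 + 2) mod 5 = 0
i=4: s[i]=? (unknown)
Known residues: [0, 1, 3, 4]; need a permutation of 0..4, so missing residue r = 2
Need (4 + s) mod 5 = 2; smallest s = (2 - 4) mod 5 = 3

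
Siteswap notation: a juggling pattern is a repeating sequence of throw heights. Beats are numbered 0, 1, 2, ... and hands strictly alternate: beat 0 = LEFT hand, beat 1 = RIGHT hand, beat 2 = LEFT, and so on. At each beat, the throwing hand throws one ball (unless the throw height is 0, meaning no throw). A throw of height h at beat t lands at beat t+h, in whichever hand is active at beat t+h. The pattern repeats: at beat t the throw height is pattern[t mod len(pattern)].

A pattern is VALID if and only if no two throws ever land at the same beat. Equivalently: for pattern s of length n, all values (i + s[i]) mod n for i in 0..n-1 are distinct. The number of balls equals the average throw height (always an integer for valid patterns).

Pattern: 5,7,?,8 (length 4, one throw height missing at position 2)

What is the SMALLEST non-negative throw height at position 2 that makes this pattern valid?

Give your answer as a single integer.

i=0: (0 + 5) mod 4 = 1
i=1: (1 + 7) mod 4 = 0
i=2: s[i]=? (unknown)
i=3: (3 + 8) mod 4 = 3
Known residues: [0, 1, 3]; need a permutation of 0..3, so missing residue r = 2
Need (2 + s) mod 4 = 2; smallest s = (2 - 2) mod 4 = 0

Answer: 0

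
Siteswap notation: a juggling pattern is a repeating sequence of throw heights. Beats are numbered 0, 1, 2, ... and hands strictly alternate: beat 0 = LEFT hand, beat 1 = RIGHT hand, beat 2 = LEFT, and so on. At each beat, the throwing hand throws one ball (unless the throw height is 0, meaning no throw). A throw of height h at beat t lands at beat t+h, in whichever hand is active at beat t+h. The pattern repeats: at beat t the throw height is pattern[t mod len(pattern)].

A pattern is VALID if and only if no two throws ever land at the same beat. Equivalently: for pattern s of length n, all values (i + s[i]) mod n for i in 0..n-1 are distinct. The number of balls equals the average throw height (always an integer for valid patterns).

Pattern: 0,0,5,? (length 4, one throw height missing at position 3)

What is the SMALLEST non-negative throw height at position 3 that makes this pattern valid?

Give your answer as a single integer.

i=0: (0 + 0) mod 4 = 0
i=1: (1 + 0) mod 4 = 1
i=2: (2 + 5) mod 4 = 3
i=3: s[i]=? (unknown)
Known residues: [0, 1, 3]; need a permutation of 0..3, so missing residue r = 2
Need (3 + s) mod 4 = 2; smallest s = (2 - 3) mod 4 = 3

Answer: 3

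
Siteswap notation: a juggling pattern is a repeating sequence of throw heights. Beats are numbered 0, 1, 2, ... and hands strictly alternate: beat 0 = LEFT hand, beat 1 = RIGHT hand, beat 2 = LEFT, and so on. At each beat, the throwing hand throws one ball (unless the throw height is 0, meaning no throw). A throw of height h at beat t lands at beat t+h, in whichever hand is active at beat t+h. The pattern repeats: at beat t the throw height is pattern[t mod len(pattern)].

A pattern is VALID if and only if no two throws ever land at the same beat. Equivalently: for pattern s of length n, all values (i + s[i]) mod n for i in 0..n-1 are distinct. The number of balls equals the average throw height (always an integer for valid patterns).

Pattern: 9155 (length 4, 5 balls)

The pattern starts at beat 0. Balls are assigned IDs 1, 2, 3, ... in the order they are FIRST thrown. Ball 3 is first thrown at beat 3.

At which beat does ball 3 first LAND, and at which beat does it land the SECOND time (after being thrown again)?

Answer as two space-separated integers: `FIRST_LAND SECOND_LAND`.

Beat 0 (L): throw ball1 h=9 -> lands@9:R; in-air after throw: [b1@9:R]
Beat 1 (R): throw ball2 h=1 -> lands@2:L; in-air after throw: [b2@2:L b1@9:R]
Beat 2 (L): throw ball2 h=5 -> lands@7:R; in-air after throw: [b2@7:R b1@9:R]
Beat 3 (R): throw ball3 h=5 -> lands@8:L; in-air after throw: [b2@7:R b3@8:L b1@9:R]
Beat 4 (L): throw ball4 h=9 -> lands@13:R; in-air after throw: [b2@7:R b3@8:L b1@9:R b4@13:R]
Beat 5 (R): throw ball5 h=1 -> lands@6:L; in-air after throw: [b5@6:L b2@7:R b3@8:L b1@9:R b4@13:R]
Beat 6 (L): throw ball5 h=5 -> lands@11:R; in-air after throw: [b2@7:R b3@8:L b1@9:R b5@11:R b4@13:R]
Beat 7 (R): throw ball2 h=5 -> lands@12:L; in-air after throw: [b3@8:L b1@9:R b5@11:R b2@12:L b4@13:R]
Beat 8 (L): throw ball3 h=9 -> lands@17:R; in-air after throw: [b1@9:R b5@11:R b2@12:L b4@13:R b3@17:R]
Beat 9 (R): throw ball1 h=1 -> lands@10:L; in-air after throw: [b1@10:L b5@11:R b2@12:L b4@13:R b3@17:R]
Beat 10 (L): throw ball1 h=5 -> lands@15:R; in-air after throw: [b5@11:R b2@12:L b4@13:R b1@15:R b3@17:R]
Beat 11 (R): throw ball5 h=5 -> lands@16:L; in-air after throw: [b2@12:L b4@13:R b1@15:R b5@16:L b3@17:R]
Beat 12 (L): throw ball2 h=9 -> lands@21:R; in-air after throw: [b4@13:R b1@15:R b5@16:L b3@17:R b2@21:R]
Beat 13 (R): throw ball4 h=1 -> lands@14:L; in-air after throw: [b4@14:L b1@15:R b5@16:L b3@17:R b2@21:R]
Beat 14 (L): throw ball4 h=5 -> lands@19:R; in-air after throw: [b1@15:R b5@16:L b3@17:R b4@19:R b2@21:R]
Beat 15 (R): throw ball1 h=5 -> lands@20:L; in-air after throw: [b5@16:L b3@17:R b4@19:R b1@20:L b2@21:R]
Beat 16 (L): throw ball5 h=9 -> lands@25:R; in-air after throw: [b3@17:R b4@19:R b1@20:L b2@21:R b5@25:R]
Beat 17 (R): throw ball3 h=1 -> lands@18:L; in-air after throw: [b3@18:L b4@19:R b1@20:L b2@21:R b5@25:R]
Ball 3: thrown@3 h=5 -> first land @8; rethrown@8 h=9 -> second land @17

Answer: 8 17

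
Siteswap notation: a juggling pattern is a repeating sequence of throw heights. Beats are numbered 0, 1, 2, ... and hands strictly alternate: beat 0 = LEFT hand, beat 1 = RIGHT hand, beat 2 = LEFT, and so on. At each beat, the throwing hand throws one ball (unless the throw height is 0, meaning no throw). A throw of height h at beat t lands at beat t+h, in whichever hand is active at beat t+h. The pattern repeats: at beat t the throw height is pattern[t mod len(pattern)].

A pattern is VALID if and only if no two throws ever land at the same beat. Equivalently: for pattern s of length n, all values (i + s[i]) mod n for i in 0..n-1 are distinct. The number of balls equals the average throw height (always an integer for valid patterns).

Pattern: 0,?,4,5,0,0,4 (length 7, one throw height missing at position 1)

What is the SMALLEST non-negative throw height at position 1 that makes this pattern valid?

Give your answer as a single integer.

Answer: 1

Derivation:
i=0: (0 + 0) mod 7 = 0
i=1: s[i]=? (unknown)
i=2: (2 + 4) mod 7 = 6
i=3: (3 + 5) mod 7 = 1
i=4: (4 + 0) mod 7 = 4
i=5: (5 + 0) mod 7 = 5
i=6: (6 + 4) mod 7 = 3
Known residues: [0, 1, 3, 4, 5, 6]; need a permutation of 0..6, so missing residue r = 2
Need (1 + s) mod 7 = 2; smallest s = (2 - 1) mod 7 = 1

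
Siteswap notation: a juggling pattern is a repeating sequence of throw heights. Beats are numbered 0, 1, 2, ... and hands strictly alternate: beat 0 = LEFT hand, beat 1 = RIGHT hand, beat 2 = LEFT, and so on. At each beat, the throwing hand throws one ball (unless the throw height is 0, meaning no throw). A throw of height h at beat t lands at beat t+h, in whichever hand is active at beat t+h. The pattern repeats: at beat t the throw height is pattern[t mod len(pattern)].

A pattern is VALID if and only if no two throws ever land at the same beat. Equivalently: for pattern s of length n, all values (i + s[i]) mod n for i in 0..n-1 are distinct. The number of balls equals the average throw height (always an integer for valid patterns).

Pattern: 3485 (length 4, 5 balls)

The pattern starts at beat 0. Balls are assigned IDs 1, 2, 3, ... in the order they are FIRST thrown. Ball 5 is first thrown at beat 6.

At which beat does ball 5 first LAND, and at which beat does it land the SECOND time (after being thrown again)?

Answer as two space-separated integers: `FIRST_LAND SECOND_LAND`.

Beat 0 (L): throw ball1 h=3 -> lands@3:R; in-air after throw: [b1@3:R]
Beat 1 (R): throw ball2 h=4 -> lands@5:R; in-air after throw: [b1@3:R b2@5:R]
Beat 2 (L): throw ball3 h=8 -> lands@10:L; in-air after throw: [b1@3:R b2@5:R b3@10:L]
Beat 3 (R): throw ball1 h=5 -> lands@8:L; in-air after throw: [b2@5:R b1@8:L b3@10:L]
Beat 4 (L): throw ball4 h=3 -> lands@7:R; in-air after throw: [b2@5:R b4@7:R b1@8:L b3@10:L]
Beat 5 (R): throw ball2 h=4 -> lands@9:R; in-air after throw: [b4@7:R b1@8:L b2@9:R b3@10:L]
Beat 6 (L): throw ball5 h=8 -> lands@14:L; in-air after throw: [b4@7:R b1@8:L b2@9:R b3@10:L b5@14:L]
Beat 7 (R): throw ball4 h=5 -> lands@12:L; in-air after throw: [b1@8:L b2@9:R b3@10:L b4@12:L b5@14:L]
Beat 8 (L): throw ball1 h=3 -> lands@11:R; in-air after throw: [b2@9:R b3@10:L b1@11:R b4@12:L b5@14:L]
Beat 9 (R): throw ball2 h=4 -> lands@13:R; in-air after throw: [b3@10:L b1@11:R b4@12:L b2@13:R b5@14:L]
Beat 10 (L): throw ball3 h=8 -> lands@18:L; in-air after throw: [b1@11:R b4@12:L b2@13:R b5@14:L b3@18:L]
Beat 11 (R): throw ball1 h=5 -> lands@16:L; in-air after throw: [b4@12:L b2@13:R b5@14:L b1@16:L b3@18:L]
Beat 12 (L): throw ball4 h=3 -> lands@15:R; in-air after throw: [b2@13:R b5@14:L b4@15:R b1@16:L b3@18:L]
Beat 13 (R): throw ball2 h=4 -> lands@17:R; in-air after throw: [b5@14:L b4@15:R b1@16:L b2@17:R b3@18:L]
Beat 14 (L): throw ball5 h=8 -> lands@22:L; in-air after throw: [b4@15:R b1@16:L b2@17:R b3@18:L b5@22:L]
Beat 15 (R): throw ball4 h=5 -> lands@20:L; in-air after throw: [b1@16:L b2@17:R b3@18:L b4@20:L b5@22:L]
Beat 16 (L): throw ball1 h=3 -> lands@19:R; in-air after throw: [b2@17:R b3@18:L b1@19:R b4@20:L b5@22:L]
Beat 17 (R): throw ball2 h=4 -> lands@21:R; in-air after throw: [b3@18:L b1@19:R b4@20:L b2@21:R b5@22:L]
Beat 18 (L): throw ball3 h=8 -> lands@26:L; in-air after throw: [b1@19:R b4@20:L b2@21:R b5@22:L b3@26:L]
Beat 19 (R): throw ball1 h=5 -> lands@24:L; in-air after throw: [b4@20:L b2@21:R b5@22:L b1@24:L b3@26:L]
Ball 5: thrown@6 h=8 -> first land @14; rethrown@14 h=8 -> second land @22

Answer: 14 22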